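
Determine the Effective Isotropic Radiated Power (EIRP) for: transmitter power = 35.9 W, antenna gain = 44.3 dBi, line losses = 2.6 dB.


Pt = 35.9 W = 15.5509 dBW
EIRP = Pt_dBW + Gt - losses = 15.5509 + 44.3 - 2.6 = 57.2509 dBW

57.2509 dBW


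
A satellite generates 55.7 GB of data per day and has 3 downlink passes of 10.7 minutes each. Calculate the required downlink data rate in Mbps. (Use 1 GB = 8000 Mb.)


total contact time = 3 * 10.7 * 60 = 1926.0000 s
data = 55.7 GB = 445600.0000 Mb
rate = 445600.0000 / 1926.0000 = 231.3603 Mbps

231.3603 Mbps


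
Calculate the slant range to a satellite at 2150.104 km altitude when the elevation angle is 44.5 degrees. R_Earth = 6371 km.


h = 2150.104 km, el = 44.5 deg
d = -R_E*sin(el) + sqrt((R_E*sin(el))^2 + 2*R_E*h + h^2)
d = -6371.0000*sin(0.7766715) + sqrt((6371.0000*0.7009093)^2 + 2*6371.0000*2150.104 + 2150.104^2)
d = 2742.8494 km

2742.8494 km


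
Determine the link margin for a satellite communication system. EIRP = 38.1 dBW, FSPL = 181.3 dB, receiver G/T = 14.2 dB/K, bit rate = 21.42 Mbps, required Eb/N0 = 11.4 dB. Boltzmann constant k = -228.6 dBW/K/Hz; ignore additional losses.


C/N0 = EIRP - FSPL + G/T - k = 38.1 - 181.3 + 14.2 - (-228.6)
C/N0 = 99.6000 dB-Hz
R_b = 21.42 Mbps = 2.142e+07 bps -> 10*log10(R_b) = 73.3082 dB-Hz
Eb/N0 = C/N0 - 10*log10(R_b) = 99.6000 - 73.3082 = 26.2918 dB
Margin = Eb/N0 - Eb/N0_req = 26.2918 - 11.4 = 14.8918 dB (link closes)

14.8918 dB


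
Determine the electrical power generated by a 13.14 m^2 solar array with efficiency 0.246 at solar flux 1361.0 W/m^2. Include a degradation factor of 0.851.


P = area * eta * S * degradation
P = 13.14 * 0.246 * 1361.0 * 0.851
P = 3743.8476 W

3743.8476 W


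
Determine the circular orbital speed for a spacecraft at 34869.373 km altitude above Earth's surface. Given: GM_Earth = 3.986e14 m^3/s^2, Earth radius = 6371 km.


r = R_E + alt = 6371.0 + 34869.373 = 41240.3730 km = 4.1240373e+07 m
v = sqrt(mu/r) = sqrt(3.986e14 / 4.1240373e+07) = 3108.9043 m/s = 3.1089 km/s

3.1089 km/s


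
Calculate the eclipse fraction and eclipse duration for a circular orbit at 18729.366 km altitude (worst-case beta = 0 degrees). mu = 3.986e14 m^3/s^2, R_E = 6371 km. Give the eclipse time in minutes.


r = 25100.3660 km
T = 659.5991 min
Eclipse fraction = arcsin(R_E/r)/pi = arcsin(6371.0000/25100.3660)/pi
= arcsin(0.253821)/pi = 0.08168742
Eclipse duration = 0.08168742 * 659.5991 = 53.8809 min

53.8809 minutes


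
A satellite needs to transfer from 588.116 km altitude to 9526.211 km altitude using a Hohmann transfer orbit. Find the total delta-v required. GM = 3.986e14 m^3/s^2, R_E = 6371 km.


r1 = 6959.1160 km = 6.959116e+06 m
r2 = 15897.2110 km = 1.5897211e+07 m
dv1 = sqrt(mu/r1)*(sqrt(2*r2/(r1+r2)) - 1) = 1357.9606 m/s
dv2 = sqrt(mu/r2)*(1 - sqrt(2*r1/(r1+r2))) = 1099.8706 m/s
total dv = |dv1| + |dv2| = 1357.9606 + 1099.8706 = 2457.8312 m/s = 2.4578 km/s

2.4578 km/s


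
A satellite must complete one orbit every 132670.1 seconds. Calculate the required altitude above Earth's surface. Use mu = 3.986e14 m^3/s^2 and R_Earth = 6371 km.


T = 132670.1 s
r = (mu*T^2/(4*pi^2))^(1/3) = (3.986e14 * 132670.1^2 / (4*pi^2))^(1/3)
r = 5.6222207e+07 m = 56222.2071 km
alt = r - R_E = 56222.2071 - 6371 = 49851.2071 km

49851.2071 km


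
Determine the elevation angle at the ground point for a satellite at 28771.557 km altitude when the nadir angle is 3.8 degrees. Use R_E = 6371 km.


r = R_E + alt = 35142.5570 km
Law of sines in the satellite / Earth-center / ground-point triangle:
  sin(nadir)/R_E = sin(90 + el)/r  =>  cos(el) = (r/R_E)*sin(nadir)
cos(el) = (35142.5570 / 6371.0000) * sin(3.8 deg) = 0.3655681
el = arccos(0.3655681) = 68.5575 deg
(Earth-central angle = 90 - nadir - el = 17.6425 deg)

68.5575 degrees


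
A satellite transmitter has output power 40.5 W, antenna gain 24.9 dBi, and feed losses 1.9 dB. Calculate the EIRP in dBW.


Pt = 40.5 W = 16.0746 dBW
EIRP = Pt_dBW + Gt - losses = 16.0746 + 24.9 - 1.9 = 39.0746 dBW

39.0746 dBW


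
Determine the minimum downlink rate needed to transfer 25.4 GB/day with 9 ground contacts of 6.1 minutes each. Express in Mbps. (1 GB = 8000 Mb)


total contact time = 9 * 6.1 * 60 = 3294.0000 s
data = 25.4 GB = 203200.0000 Mb
rate = 203200.0000 / 3294.0000 = 61.6879 Mbps

61.6879 Mbps


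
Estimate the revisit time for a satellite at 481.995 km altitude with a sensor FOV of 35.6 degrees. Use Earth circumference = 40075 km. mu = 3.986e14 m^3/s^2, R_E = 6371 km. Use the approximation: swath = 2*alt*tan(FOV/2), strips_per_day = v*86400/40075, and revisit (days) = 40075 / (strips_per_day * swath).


swath = 2*481.995*tan(0.3106686) = 309.5033 km
v = sqrt(mu/r) = 7626.5556 m/s = 7.6266 km/s
strips/day = v*86400/40075 = 7.6266*86400/40075 = 16.4425
coverage/day = strips * swath = 16.4425 * 309.5033 = 5089.0179 km
revisit = 40075 / 5089.0179 = 7.8748 days

7.8748 days


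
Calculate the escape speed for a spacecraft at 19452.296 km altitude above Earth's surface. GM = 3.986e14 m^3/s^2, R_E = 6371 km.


r = 6371.0 + 19452.296 = 25823.2960 km = 2.5823296e+07 m
v_esc = sqrt(2*mu/r) = sqrt(2*3.986e14 / 2.5823296e+07)
v_esc = 5556.1992 m/s = 5.5562 km/s

5.5562 km/s


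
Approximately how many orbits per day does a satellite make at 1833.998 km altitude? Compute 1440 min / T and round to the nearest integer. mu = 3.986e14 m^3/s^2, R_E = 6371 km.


r = 8.204998e+06 m
T = 2*pi*sqrt(r^3/mu) = 7396.5456 s = 123.2758 min
revs/day = 1440 / 123.2758 = 11.6811
Rounded: 12 revolutions per day

12 revolutions per day


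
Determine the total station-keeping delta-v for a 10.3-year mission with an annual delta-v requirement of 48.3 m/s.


dV = rate * years = 48.3 * 10.3
dV = 497.4900 m/s

497.4900 m/s


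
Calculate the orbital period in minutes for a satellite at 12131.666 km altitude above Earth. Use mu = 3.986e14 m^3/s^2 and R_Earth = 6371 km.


r = 18502.6660 km = 1.8502666e+07 m
T = 2*pi*sqrt(r^3/mu) = 2*pi*sqrt(6.3343627e+21 / 3.986e14)
T = 25047.4019 s = 417.4567 min

417.4567 minutes


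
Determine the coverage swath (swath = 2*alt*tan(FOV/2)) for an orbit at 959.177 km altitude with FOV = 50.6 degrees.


FOV = 50.6 deg = 0.8831366 rad
swath = 2 * alt * tan(FOV/2) = 2 * 959.177 * tan(0.4415683)
swath = 2 * 959.177 * 0.4726978
swath = 906.8018 km

906.8018 km


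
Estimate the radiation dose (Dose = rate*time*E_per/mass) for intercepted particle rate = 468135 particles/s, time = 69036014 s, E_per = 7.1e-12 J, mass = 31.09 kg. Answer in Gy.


Total energy deposited = rate * time * E_per
  = 468135 * 69036014 * 7.1e-12 = 229.4590 J
Dose = E_total / mass = 229.4590 / 31.09
Dose = 7.3805 Gy

7.3805 Gy


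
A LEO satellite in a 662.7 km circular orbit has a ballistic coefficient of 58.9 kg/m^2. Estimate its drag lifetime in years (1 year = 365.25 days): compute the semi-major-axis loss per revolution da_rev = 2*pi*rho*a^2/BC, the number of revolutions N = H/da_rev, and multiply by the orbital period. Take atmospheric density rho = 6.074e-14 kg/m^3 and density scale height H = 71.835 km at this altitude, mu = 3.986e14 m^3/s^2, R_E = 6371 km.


a = R_E + alt = 7033.7000 km = 7.0337e+06 m
da_rev = 2*pi*rho*a^2/BC = 2*pi*6.074e-14*(7.0337e+06)^2/58.9 = 0.320558312 m per revolution
N = H/da_rev = 71835.0000 m / 0.320558312 m = 224093.3934 revolutions
P = 2*pi*sqrt(a^3/mu) = 5870.6607 s
lifetime = N*P = 224093.3934 * 5870.6607 = 1.3155763e+09 s = 15226.5774 days
years = 15226.5774 / 365.25 = 41.6881 years

41.6881 years


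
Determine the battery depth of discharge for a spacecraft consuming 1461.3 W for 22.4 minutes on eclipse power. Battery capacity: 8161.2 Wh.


E_used = P * t / 60 = 1461.3 * 22.4 / 60 = 545.5520 Wh
DOD = E_used / E_total * 100 = 545.5520 / 8161.2 * 100
DOD = 6.6847 %

6.6847 %


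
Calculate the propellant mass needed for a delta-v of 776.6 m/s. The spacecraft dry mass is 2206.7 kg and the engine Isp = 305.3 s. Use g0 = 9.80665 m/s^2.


ve = Isp * g0 = 305.3 * 9.80665 = 2993.970245 m/s
mass ratio = exp(dv/ve) = exp(776.6/2993.970245) = 1.29613663
m_prop = m_dry * (mr - 1) = 2206.7 * (1.29613663 - 1)
m_prop = 653.4847 kg

653.4847 kg


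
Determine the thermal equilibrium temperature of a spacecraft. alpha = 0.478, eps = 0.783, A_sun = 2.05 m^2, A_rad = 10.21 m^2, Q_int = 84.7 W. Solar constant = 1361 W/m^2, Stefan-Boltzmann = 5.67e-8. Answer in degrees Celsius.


Numerator = alpha*S*A_sun + Q_int = 0.478*1361*2.05 + 84.7 = 1418.3439 W
Denominator = eps*sigma*A_rad = 0.783*5.67e-8*10.21 = 4.5328418e-07 W/K^4
T^4 = 3.129039e+09 K^4
T = 236.5118 K = -36.6382 C

-36.6382 degrees Celsius


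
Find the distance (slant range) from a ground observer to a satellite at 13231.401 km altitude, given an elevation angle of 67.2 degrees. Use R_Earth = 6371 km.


h = 13231.401 km, el = 67.2 deg
d = -R_E*sin(el) + sqrt((R_E*sin(el))^2 + 2*R_E*h + h^2)
d = -6371.0000*sin(1.1729) + sqrt((6371.0000*0.9218632)^2 + 2*6371.0000*13231.401 + 13231.401^2)
d = 13573.1166 km

13573.1166 km


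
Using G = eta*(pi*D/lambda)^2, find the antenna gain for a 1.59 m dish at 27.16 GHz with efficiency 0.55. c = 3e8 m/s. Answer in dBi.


lambda = c/f = 3e8 / 2.716e+10 = 0.01104566 m
G = eta*(pi*D/lambda)^2 = 0.55*(pi*1.59/0.01104566)^2
G = 112479.5850 (linear)
G = 10*log10(112479.5850) = 50.5107 dBi

50.5107 dBi


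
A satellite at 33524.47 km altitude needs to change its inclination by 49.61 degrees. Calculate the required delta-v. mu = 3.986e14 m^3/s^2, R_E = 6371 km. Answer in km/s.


r = 39895.4700 km = 3.989547e+07 m
V = sqrt(mu/r) = 3160.8716 m/s
di = 49.61 deg = 0.8658578 rad
dV = 2*V*sin(di/2) = 2*3160.8716*sin(0.4329289)
dV = 2652.1691 m/s = 2.6522 km/s

2.6522 km/s


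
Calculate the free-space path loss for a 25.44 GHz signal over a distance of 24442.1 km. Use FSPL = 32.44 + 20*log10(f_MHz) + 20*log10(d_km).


f = 25.44 GHz = 25440.0000 MHz
d = 24442.1 km
FSPL = 32.44 + 20*log10(25440.0000) + 20*log10(24442.1)
FSPL = 32.44 + 88.1103 + 87.7628
FSPL = 208.3131 dB

208.3131 dB


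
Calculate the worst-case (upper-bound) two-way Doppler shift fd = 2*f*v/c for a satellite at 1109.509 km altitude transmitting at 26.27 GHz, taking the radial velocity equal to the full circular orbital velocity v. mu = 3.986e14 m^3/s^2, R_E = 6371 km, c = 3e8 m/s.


r = 7.480509e+06 m
v = sqrt(mu/r) = 7299.6674 m/s (worst-case radial velocity)
f = 26.27 GHz = 2.627e+10 Hz
fd = 2*f*v/c = 2*2.627e+10*7299.6674/3.0e+08
fd = 1.2784151e+06 Hz

1.2784e+06 Hz


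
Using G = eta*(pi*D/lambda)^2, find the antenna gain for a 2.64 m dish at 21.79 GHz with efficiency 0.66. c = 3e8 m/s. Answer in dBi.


lambda = c/f = 3e8 / 2.179e+10 = 0.01376778 m
G = eta*(pi*D/lambda)^2 = 0.66*(pi*2.64/0.01376778)^2
G = 239509.9090 (linear)
G = 10*log10(239509.9090) = 53.7932 dBi

53.7932 dBi


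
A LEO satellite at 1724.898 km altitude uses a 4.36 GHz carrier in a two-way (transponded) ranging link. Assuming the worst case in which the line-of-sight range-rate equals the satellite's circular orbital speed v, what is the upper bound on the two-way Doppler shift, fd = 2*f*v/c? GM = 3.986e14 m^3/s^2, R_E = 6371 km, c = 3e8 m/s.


r = 8.095898e+06 m
v = sqrt(mu/r) = 7016.7521 m/s (worst-case radial velocity)
f = 4.36 GHz = 4.36e+09 Hz
fd = 2*f*v/c = 2*4.36e+09*7016.7521/3.0e+08
fd = 203953.5944 Hz

203953.5944 Hz


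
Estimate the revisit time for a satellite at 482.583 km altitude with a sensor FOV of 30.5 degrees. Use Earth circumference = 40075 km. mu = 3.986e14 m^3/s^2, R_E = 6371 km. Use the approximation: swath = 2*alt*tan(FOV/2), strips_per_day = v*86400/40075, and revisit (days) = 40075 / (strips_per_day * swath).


swath = 2*482.583*tan(0.2661627) = 263.1345 km
v = sqrt(mu/r) = 7626.2284 m/s = 7.6262 km/s
strips/day = v*86400/40075 = 7.6262*86400/40075 = 16.4418
coverage/day = strips * swath = 16.4418 * 263.1345 = 4326.4106 km
revisit = 40075 / 4326.4106 = 9.2629 days

9.2629 days


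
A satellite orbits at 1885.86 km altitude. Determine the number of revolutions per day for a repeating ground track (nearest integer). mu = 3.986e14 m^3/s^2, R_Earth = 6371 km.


r = 8.25686e+06 m
T = 2*pi*sqrt(r^3/mu) = 7466.7842 s = 124.4464 min
revs/day = 1440 / 124.4464 = 11.5712
Rounded: 12 revolutions per day

12 revolutions per day


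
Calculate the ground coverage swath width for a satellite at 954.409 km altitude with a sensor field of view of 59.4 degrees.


FOV = 59.4 deg = 1.0367 rad
swath = 2 * alt * tan(FOV/2) = 2 * 954.409 * tan(0.5183628)
swath = 2 * 954.409 * 0.5703899
swath = 1088.7706 km

1088.7706 km


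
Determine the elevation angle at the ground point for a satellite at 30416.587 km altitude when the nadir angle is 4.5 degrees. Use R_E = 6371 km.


r = R_E + alt = 36787.5870 km
Law of sines in the satellite / Earth-center / ground-point triangle:
  sin(nadir)/R_E = sin(90 + el)/r  =>  cos(el) = (r/R_E)*sin(nadir)
cos(el) = (36787.5870 / 6371.0000) * sin(4.5 deg) = 0.4530405
el = arccos(0.4530405) = 63.0611 deg
(Earth-central angle = 90 - nadir - el = 22.4389 deg)

63.0611 degrees


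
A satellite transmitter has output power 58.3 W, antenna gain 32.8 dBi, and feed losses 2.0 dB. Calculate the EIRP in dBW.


Pt = 58.3 W = 17.6567 dBW
EIRP = Pt_dBW + Gt - losses = 17.6567 + 32.8 - 2.0 = 48.4567 dBW

48.4567 dBW


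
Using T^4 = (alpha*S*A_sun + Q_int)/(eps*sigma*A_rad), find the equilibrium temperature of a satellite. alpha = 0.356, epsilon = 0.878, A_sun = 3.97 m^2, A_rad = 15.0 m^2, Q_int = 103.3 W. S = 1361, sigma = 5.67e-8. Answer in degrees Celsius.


Numerator = alpha*S*A_sun + Q_int = 0.356*1361*3.97 + 103.3 = 2026.8285 W
Denominator = eps*sigma*A_rad = 0.878*5.67e-8*15.0 = 7.46739e-07 W/K^4
T^4 = 2.7142395e+09 K^4
T = 228.2507 K = -44.8993 C

-44.8993 degrees Celsius


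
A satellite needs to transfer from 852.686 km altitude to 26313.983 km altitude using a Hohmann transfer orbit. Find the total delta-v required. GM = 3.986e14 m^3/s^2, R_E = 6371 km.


r1 = 7223.6860 km = 7.223686e+06 m
r2 = 32684.9830 km = 3.2684983e+07 m
dv1 = sqrt(mu/r1)*(sqrt(2*r2/(r1+r2)) - 1) = 2078.7307 m/s
dv2 = sqrt(mu/r2)*(1 - sqrt(2*r1/(r1+r2))) = 1391.0215 m/s
total dv = |dv1| + |dv2| = 2078.7307 + 1391.0215 = 3469.7521 m/s = 3.4698 km/s

3.4698 km/s


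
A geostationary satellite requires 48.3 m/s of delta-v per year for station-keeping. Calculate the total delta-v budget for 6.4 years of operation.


dV = rate * years = 48.3 * 6.4
dV = 309.1200 m/s

309.1200 m/s


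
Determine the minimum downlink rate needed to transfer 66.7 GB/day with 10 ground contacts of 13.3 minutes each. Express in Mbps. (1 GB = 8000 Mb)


total contact time = 10 * 13.3 * 60 = 7980.0000 s
data = 66.7 GB = 533600.0000 Mb
rate = 533600.0000 / 7980.0000 = 66.8672 Mbps

66.8672 Mbps


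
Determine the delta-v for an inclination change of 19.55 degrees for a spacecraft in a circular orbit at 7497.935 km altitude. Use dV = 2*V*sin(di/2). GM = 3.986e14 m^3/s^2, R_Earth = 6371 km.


r = 13868.9350 km = 1.3868935e+07 m
V = sqrt(mu/r) = 5361.0158 m/s
di = 19.55 deg = 0.3412119 rad
dV = 2*V*sin(di/2) = 2*5361.0158*sin(0.1706059)
dV = 1820.3814 m/s = 1.8204 km/s

1.8204 km/s


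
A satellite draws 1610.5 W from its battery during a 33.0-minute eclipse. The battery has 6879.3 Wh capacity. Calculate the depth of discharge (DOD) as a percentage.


E_used = P * t / 60 = 1610.5 * 33.0 / 60 = 885.7750 Wh
DOD = E_used / E_total * 100 = 885.7750 / 6879.3 * 100
DOD = 12.8759 %

12.8759 %


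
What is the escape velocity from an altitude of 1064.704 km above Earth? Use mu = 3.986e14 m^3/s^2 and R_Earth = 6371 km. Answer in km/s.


r = 6371.0 + 1064.704 = 7435.7040 km = 7.435704e+06 m
v_esc = sqrt(2*mu/r) = sqrt(2*3.986e14 / 7.435704e+06)
v_esc = 10354.3442 m/s = 10.3543 km/s

10.3543 km/s


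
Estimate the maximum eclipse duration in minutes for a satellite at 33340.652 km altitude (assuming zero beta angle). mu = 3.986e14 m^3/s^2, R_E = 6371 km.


r = 39711.6520 km
T = 1312.6136 min
Eclipse fraction = arcsin(R_E/r)/pi = arcsin(6371.0000/39711.6520)/pi
= arcsin(0.1604315)/pi = 0.05128857
Eclipse duration = 0.05128857 * 1312.6136 = 67.3221 min

67.3221 minutes


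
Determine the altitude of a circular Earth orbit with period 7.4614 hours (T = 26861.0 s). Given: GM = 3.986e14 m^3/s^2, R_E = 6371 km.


T = 26861.0 s
r = (mu*T^2/(4*pi^2))^(1/3) = (3.986e14 * 26861.0^2 / (4*pi^2))^(1/3)
r = 1.9385364e+07 m = 19385.3645 km
alt = r - R_E = 19385.3645 - 6371 = 13014.3645 km

13014.3645 km


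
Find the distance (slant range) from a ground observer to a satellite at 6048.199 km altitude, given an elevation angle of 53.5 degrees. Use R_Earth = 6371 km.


h = 6048.199 km, el = 53.5 deg
d = -R_E*sin(el) + sqrt((R_E*sin(el))^2 + 2*R_E*h + h^2)
d = -6371.0000*sin(0.9337511) + sqrt((6371.0000*0.8038569)^2 + 2*6371.0000*6048.199 + 6048.199^2)
d = 6705.5174 km

6705.5174 km


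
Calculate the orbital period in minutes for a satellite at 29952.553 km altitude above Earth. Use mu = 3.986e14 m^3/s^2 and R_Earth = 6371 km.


r = 36323.5530 km = 3.6323553e+07 m
T = 2*pi*sqrt(r^3/mu) = 2*pi*sqrt(4.7925314e+22 / 3.986e14)
T = 68895.9519 s = 1148.2659 min

1148.2659 minutes


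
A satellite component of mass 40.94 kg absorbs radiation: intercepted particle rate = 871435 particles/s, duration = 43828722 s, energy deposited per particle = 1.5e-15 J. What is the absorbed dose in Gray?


Total energy deposited = rate * time * E_per
  = 871435 * 43828722 * 1.5e-15 = 0.05729082 J
Dose = E_total / mass = 0.05729082 / 40.94
Dose = 0.001399385 Gy

0.0014 Gy


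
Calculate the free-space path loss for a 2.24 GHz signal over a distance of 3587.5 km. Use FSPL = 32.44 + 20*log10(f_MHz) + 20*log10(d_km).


f = 2.24 GHz = 2240.0000 MHz
d = 3587.5 km
FSPL = 32.44 + 20*log10(2240.0000) + 20*log10(3587.5)
FSPL = 32.44 + 67.0050 + 71.0958
FSPL = 170.5408 dB

170.5408 dB


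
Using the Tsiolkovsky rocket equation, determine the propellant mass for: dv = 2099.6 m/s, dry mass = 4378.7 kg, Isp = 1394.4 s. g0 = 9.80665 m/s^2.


ve = Isp * g0 = 1394.4 * 9.80665 = 13674.392760 m/s
mass ratio = exp(dv/ve) = exp(2099.6/13674.392760) = 1.16595730
m_prop = m_dry * (mr - 1) = 4378.7 * (1.16595730 - 1)
m_prop = 726.6772 kg

726.6772 kg


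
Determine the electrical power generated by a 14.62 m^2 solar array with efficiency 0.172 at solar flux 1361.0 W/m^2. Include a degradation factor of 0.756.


P = area * eta * S * degradation
P = 14.62 * 0.172 * 1361.0 * 0.756
P = 2587.3533 W

2587.3533 W


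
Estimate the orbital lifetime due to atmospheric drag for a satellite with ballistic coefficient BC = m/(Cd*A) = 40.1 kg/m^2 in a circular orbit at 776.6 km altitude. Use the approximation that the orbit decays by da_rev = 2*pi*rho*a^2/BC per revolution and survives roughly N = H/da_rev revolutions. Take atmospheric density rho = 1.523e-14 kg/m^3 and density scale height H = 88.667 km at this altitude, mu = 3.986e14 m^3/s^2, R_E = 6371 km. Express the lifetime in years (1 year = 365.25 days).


a = R_E + alt = 7147.6000 km = 7.1476e+06 m
da_rev = 2*pi*rho*a^2/BC = 2*pi*1.523e-14*(7.1476e+06)^2/40.1 = 0.121914645 m per revolution
N = H/da_rev = 88667.0000 m / 0.121914645 m = 727287.5198 revolutions
P = 2*pi*sqrt(a^3/mu) = 6013.8360 s
lifetime = N*P = 727287.5198 * 6013.8360 = 4.3737879e+09 s = 50622.5449 days
years = 50622.5449 / 365.25 = 138.5970 years

138.5970 years


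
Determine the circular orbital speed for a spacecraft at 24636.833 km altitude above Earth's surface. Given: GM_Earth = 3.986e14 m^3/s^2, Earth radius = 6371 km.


r = R_E + alt = 6371.0 + 24636.833 = 31007.8330 km = 3.1007833e+07 m
v = sqrt(mu/r) = sqrt(3.986e14 / 3.1007833e+07) = 3585.3614 m/s = 3.5854 km/s

3.5854 km/s


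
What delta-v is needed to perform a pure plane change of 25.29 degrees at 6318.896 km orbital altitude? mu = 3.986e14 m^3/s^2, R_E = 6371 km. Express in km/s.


r = 12689.8960 km = 1.2689896e+07 m
V = sqrt(mu/r) = 5604.5354 m/s
di = 25.29 deg = 0.4413938 rad
dV = 2*V*sin(di/2) = 2*5604.5354*sin(0.2206969)
dV = 2453.7738 m/s = 2.4538 km/s

2.4538 km/s


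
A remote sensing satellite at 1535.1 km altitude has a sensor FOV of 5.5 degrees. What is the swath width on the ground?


FOV = 5.5 deg = 0.09599311 rad
swath = 2 * alt * tan(FOV/2) = 2 * 1535.1 * tan(0.04799655)
swath = 2 * 1535.1 * 0.04803344
swath = 147.4723 km

147.4723 km


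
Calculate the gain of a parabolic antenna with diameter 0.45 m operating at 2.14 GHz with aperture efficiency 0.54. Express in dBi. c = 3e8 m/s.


lambda = c/f = 3e8 / 2.14e+09 = 0.1401869 m
G = eta*(pi*D/lambda)^2 = 0.54*(pi*0.45/0.1401869)^2
G = 54.9166 (linear)
G = 10*log10(54.9166) = 17.3970 dBi

17.3970 dBi


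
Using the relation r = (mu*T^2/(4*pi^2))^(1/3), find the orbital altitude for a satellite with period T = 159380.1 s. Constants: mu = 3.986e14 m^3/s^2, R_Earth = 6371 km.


T = 159380.1 s
r = (mu*T^2/(4*pi^2))^(1/3) = (3.986e14 * 159380.1^2 / (4*pi^2))^(1/3)
r = 6.3535324e+07 m = 63535.3240 km
alt = r - R_E = 63535.3240 - 6371 = 57164.3240 km

57164.3240 km


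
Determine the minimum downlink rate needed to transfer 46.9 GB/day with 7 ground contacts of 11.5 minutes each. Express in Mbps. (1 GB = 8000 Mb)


total contact time = 7 * 11.5 * 60 = 4830.0000 s
data = 46.9 GB = 375200.0000 Mb
rate = 375200.0000 / 4830.0000 = 77.6812 Mbps

77.6812 Mbps


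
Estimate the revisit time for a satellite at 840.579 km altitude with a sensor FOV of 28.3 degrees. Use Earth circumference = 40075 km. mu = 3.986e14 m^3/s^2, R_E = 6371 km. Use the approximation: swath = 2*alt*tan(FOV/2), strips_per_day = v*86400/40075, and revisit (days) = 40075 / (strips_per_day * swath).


swath = 2*840.579*tan(0.2469641) = 423.8377 km
v = sqrt(mu/r) = 7434.5291 m/s = 7.4345 km/s
strips/day = v*86400/40075 = 7.4345*86400/40075 = 16.0285
coverage/day = strips * swath = 16.0285 * 423.8377 = 6793.4949 km
revisit = 40075 / 6793.4949 = 5.8990 days

5.8990 days


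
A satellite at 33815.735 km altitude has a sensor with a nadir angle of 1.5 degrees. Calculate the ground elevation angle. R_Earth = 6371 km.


r = R_E + alt = 40186.7350 km
Law of sines in the satellite / Earth-center / ground-point triangle:
  sin(nadir)/R_E = sin(90 + el)/r  =>  cos(el) = (r/R_E)*sin(nadir)
cos(el) = (40186.7350 / 6371.0000) * sin(1.5 deg) = 0.1651179
el = arccos(0.1651179) = 80.4959 deg
(Earth-central angle = 90 - nadir - el = 8.0041 deg)

80.4959 degrees


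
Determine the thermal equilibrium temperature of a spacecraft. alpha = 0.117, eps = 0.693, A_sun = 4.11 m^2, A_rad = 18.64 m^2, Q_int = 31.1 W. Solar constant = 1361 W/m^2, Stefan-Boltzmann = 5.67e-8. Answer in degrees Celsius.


Numerator = alpha*S*A_sun + Q_int = 0.117*1361*4.11 + 31.1 = 685.5641 W
Denominator = eps*sigma*A_rad = 0.693*5.67e-8*18.64 = 7.3242338e-07 W/K^4
T^4 = 9.3602155e+08 K^4
T = 174.9127 K = -98.2373 C

-98.2373 degrees Celsius


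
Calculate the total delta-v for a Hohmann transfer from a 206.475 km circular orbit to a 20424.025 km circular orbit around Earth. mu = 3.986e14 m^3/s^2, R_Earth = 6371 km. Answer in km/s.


r1 = 6577.4750 km = 6.577475e+06 m
r2 = 26795.0250 km = 2.6795025e+07 m
dv1 = sqrt(mu/r1)*(sqrt(2*r2/(r1+r2)) - 1) = 2080.1161 m/s
dv2 = sqrt(mu/r2)*(1 - sqrt(2*r1/(r1+r2))) = 1435.3875 m/s
total dv = |dv1| + |dv2| = 2080.1161 + 1435.3875 = 3515.5036 m/s = 3.5155 km/s

3.5155 km/s


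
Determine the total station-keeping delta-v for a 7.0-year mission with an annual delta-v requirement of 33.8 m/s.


dV = rate * years = 33.8 * 7.0
dV = 236.6000 m/s

236.6000 m/s


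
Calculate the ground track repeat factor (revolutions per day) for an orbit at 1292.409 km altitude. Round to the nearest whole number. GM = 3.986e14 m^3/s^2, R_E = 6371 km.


r = 7.663409e+06 m
T = 2*pi*sqrt(r^3/mu) = 6676.4289 s = 111.2738 min
revs/day = 1440 / 111.2738 = 12.9410
Rounded: 13 revolutions per day

13 revolutions per day


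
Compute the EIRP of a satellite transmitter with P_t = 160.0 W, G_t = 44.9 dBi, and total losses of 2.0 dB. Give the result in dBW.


Pt = 160.0 W = 22.0412 dBW
EIRP = Pt_dBW + Gt - losses = 22.0412 + 44.9 - 2.0 = 64.9412 dBW

64.9412 dBW


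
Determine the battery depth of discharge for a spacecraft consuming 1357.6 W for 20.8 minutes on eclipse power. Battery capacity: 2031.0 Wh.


E_used = P * t / 60 = 1357.6 * 20.8 / 60 = 470.6347 Wh
DOD = E_used / E_total * 100 = 470.6347 / 2031.0 * 100
DOD = 23.1726 %

23.1726 %


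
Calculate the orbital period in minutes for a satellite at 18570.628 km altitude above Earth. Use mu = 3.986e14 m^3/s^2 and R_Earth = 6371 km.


r = 24941.6280 km = 2.4941628e+07 m
T = 2*pi*sqrt(r^3/mu) = 2*pi*sqrt(1.5515808e+22 / 3.986e14)
T = 39201.1148 s = 653.3519 min

653.3519 minutes


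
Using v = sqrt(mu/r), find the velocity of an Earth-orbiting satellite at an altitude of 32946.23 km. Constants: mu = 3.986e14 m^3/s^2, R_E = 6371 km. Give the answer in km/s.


r = R_E + alt = 6371.0 + 32946.23 = 39317.2300 km = 3.931723e+07 m
v = sqrt(mu/r) = sqrt(3.986e14 / 3.931723e+07) = 3184.0303 m/s = 3.1840 km/s

3.1840 km/s


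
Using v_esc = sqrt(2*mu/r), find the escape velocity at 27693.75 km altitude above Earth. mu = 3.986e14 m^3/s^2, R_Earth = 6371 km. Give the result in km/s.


r = 6371.0 + 27693.75 = 34064.7500 km = 3.406475e+07 m
v_esc = sqrt(2*mu/r) = sqrt(2*3.986e14 / 3.406475e+07)
v_esc = 4837.6121 m/s = 4.8376 km/s

4.8376 km/s


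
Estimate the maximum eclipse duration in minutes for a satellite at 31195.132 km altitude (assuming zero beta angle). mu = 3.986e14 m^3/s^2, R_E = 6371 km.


r = 37566.1320 km
T = 1207.6878 min
Eclipse fraction = arcsin(R_E/r)/pi = arcsin(6371.0000/37566.1320)/pi
= arcsin(0.1695943)/pi = 0.05424572
Eclipse duration = 0.05424572 * 1207.6878 = 65.5119 min

65.5119 minutes


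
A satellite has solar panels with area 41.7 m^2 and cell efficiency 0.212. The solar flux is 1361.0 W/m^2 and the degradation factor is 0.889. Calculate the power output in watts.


P = area * eta * S * degradation
P = 41.7 * 0.212 * 1361.0 * 0.889
P = 10696.2563 W

10696.2563 W


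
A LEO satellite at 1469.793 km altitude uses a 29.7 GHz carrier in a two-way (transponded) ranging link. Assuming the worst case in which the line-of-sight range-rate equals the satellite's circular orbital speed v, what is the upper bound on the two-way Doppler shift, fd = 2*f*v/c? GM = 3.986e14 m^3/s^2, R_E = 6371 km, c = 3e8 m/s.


r = 7.840793e+06 m
v = sqrt(mu/r) = 7129.9856 m/s (worst-case radial velocity)
f = 29.7 GHz = 2.97e+10 Hz
fd = 2*f*v/c = 2*2.97e+10*7129.9856/3.0e+08
fd = 1.4117371e+06 Hz

1.4117e+06 Hz


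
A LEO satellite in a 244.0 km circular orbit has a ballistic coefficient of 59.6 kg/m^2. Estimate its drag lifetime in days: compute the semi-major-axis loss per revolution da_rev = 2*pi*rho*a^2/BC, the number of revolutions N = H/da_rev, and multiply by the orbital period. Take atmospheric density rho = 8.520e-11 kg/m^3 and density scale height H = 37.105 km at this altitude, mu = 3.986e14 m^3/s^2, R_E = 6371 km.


a = R_E + alt = 6615.0000 km = 6.615e+06 m
da_rev = 2*pi*rho*a^2/BC = 2*pi*8.520e-11*(6.615e+06)^2/59.6 = 393.036515 m per revolution
N = H/da_rev = 37105.0000 m / 393.036515 m = 94.4060 revolutions
P = 2*pi*sqrt(a^3/mu) = 5354.3406 s
lifetime = N*P = 94.4060 * 5354.3406 = 505481.8071 s = 5.8505 days

5.8505 days


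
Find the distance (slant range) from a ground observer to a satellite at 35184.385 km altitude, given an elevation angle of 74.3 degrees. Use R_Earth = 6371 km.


h = 35184.385 km, el = 74.3 deg
d = -R_E*sin(el) + sqrt((R_E*sin(el))^2 + 2*R_E*h + h^2)
d = -6371.0000*sin(1.2968) + sqrt((6371.0000*0.9626917)^2 + 2*6371.0000*35184.385 + 35184.385^2)
d = 35386.2990 km

35386.2990 km


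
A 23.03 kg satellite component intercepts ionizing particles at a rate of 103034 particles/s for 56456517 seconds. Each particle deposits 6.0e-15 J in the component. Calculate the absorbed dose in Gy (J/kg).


Total energy deposited = rate * time * E_per
  = 103034 * 56456517 * 6.0e-15 = 0.03490164 J
Dose = E_total / mass = 0.03490164 / 23.03
Dose = 0.001515486 Gy

0.0015 Gy


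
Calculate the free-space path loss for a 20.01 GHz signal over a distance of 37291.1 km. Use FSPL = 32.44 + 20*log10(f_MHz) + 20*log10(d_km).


f = 20.01 GHz = 20010.0000 MHz
d = 37291.1 km
FSPL = 32.44 + 20*log10(20010.0000) + 20*log10(37291.1)
FSPL = 32.44 + 86.0249 + 91.4321
FSPL = 209.8970 dB

209.8970 dB


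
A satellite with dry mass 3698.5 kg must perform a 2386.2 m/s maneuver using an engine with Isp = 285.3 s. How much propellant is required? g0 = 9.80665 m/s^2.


ve = Isp * g0 = 285.3 * 9.80665 = 2797.837245 m/s
mass ratio = exp(dv/ve) = exp(2386.2/2797.837245) = 2.34637845
m_prop = m_dry * (mr - 1) = 3698.5 * (2.34637845 - 1)
m_prop = 4979.5807 kg

4979.5807 kg


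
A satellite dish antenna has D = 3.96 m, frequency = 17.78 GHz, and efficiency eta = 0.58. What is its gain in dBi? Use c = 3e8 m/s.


lambda = c/f = 3e8 / 1.778e+10 = 0.01687289 m
G = eta*(pi*D/lambda)^2 = 0.58*(pi*3.96/0.01687289)^2
G = 315310.9947 (linear)
G = 10*log10(315310.9947) = 54.9874 dBi

54.9874 dBi


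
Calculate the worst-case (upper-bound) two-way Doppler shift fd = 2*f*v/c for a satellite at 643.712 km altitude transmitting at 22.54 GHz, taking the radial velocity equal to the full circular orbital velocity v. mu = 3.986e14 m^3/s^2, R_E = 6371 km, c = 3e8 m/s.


r = 7.014712e+06 m
v = sqrt(mu/r) = 7538.1318 m/s (worst-case radial velocity)
f = 22.54 GHz = 2.254e+10 Hz
fd = 2*f*v/c = 2*2.254e+10*7538.1318/3.0e+08
fd = 1.1327299e+06 Hz

1.1327e+06 Hz


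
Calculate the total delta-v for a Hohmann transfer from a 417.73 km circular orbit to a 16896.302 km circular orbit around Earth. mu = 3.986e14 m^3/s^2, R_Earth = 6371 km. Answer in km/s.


r1 = 6788.7300 km = 6.78873e+06 m
r2 = 23267.3020 km = 2.3267302e+07 m
dv1 = sqrt(mu/r1)*(sqrt(2*r2/(r1+r2)) - 1) = 1871.9016 m/s
dv2 = sqrt(mu/r2)*(1 - sqrt(2*r1/(r1+r2))) = 1357.1176 m/s
total dv = |dv1| + |dv2| = 1871.9016 + 1357.1176 = 3229.0192 m/s = 3.2290 km/s

3.2290 km/s


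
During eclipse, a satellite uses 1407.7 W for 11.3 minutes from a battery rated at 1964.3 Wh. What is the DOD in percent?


E_used = P * t / 60 = 1407.7 * 11.3 / 60 = 265.1168 Wh
DOD = E_used / E_total * 100 = 265.1168 / 1964.3 * 100
DOD = 13.4968 %

13.4968 %


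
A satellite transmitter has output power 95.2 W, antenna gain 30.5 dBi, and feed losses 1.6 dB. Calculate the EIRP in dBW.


Pt = 95.2 W = 19.7864 dBW
EIRP = Pt_dBW + Gt - losses = 19.7864 + 30.5 - 1.6 = 48.6864 dBW

48.6864 dBW


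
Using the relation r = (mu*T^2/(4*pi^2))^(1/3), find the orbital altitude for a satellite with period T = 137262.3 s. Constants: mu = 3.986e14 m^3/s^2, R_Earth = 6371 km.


T = 137262.3 s
r = (mu*T^2/(4*pi^2))^(1/3) = (3.986e14 * 137262.3^2 / (4*pi^2))^(1/3)
r = 5.7512207e+07 m = 57512.2070 km
alt = r - R_E = 57512.2070 - 6371 = 51141.2070 km

51141.2070 km


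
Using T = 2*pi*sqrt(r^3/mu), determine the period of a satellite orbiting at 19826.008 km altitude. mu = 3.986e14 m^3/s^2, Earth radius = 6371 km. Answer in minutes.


r = 26197.0080 km = 2.6197008e+07 m
T = 2*pi*sqrt(r^3/mu) = 2*pi*sqrt(1.7978567e+22 / 3.986e14)
T = 42197.6981 s = 703.2950 min

703.2950 minutes


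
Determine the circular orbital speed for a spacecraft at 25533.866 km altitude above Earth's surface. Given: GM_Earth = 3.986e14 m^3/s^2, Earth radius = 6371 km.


r = R_E + alt = 6371.0 + 25533.866 = 31904.8660 km = 3.1904866e+07 m
v = sqrt(mu/r) = sqrt(3.986e14 / 3.1904866e+07) = 3534.5993 m/s = 3.5346 km/s

3.5346 km/s


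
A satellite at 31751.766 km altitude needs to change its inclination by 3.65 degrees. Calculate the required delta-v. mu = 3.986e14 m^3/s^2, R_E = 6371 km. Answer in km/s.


r = 38122.7660 km = 3.8122766e+07 m
V = sqrt(mu/r) = 3233.5267 m/s
di = 3.65 deg = 0.06370452 rad
dV = 2*V*sin(di/2) = 2*3233.5267*sin(0.03185226)
dV = 205.9554 m/s = 0.2059554 km/s

0.2060 km/s


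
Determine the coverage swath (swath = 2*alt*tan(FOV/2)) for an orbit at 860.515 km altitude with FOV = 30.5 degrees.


FOV = 30.5 deg = 0.5323254 rad
swath = 2 * alt * tan(FOV/2) = 2 * 860.515 * tan(0.2661627)
swath = 2 * 860.515 * 0.2726313
swath = 469.2066 km

469.2066 km


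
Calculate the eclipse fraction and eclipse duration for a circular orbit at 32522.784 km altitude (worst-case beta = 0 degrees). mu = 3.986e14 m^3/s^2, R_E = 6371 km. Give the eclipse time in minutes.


r = 38893.7840 km
T = 1272.2729 min
Eclipse fraction = arcsin(R_E/r)/pi = arcsin(6371.0000/38893.7840)/pi
= arcsin(0.1638051)/pi = 0.05237682
Eclipse duration = 0.05237682 * 1272.2729 = 66.6376 min

66.6376 minutes


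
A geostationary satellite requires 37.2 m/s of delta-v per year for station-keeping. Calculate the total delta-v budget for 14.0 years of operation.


dV = rate * years = 37.2 * 14.0
dV = 520.8000 m/s

520.8000 m/s


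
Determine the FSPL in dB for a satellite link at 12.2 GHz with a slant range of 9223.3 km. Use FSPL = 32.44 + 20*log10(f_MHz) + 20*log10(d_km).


f = 12.2 GHz = 12200.0000 MHz
d = 9223.3 km
FSPL = 32.44 + 20*log10(12200.0000) + 20*log10(9223.3)
FSPL = 32.44 + 81.7272 + 79.2977
FSPL = 193.4649 dB

193.4649 dB


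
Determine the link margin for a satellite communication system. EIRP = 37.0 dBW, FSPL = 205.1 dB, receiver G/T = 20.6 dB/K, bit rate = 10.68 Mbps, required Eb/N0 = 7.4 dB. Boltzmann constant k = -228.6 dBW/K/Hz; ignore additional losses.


C/N0 = EIRP - FSPL + G/T - k = 37.0 - 205.1 + 20.6 - (-228.6)
C/N0 = 81.1000 dB-Hz
R_b = 10.68 Mbps = 1.068e+07 bps -> 10*log10(R_b) = 70.2857 dB-Hz
Eb/N0 = C/N0 - 10*log10(R_b) = 81.1000 - 70.2857 = 10.8143 dB
Margin = Eb/N0 - Eb/N0_req = 10.8143 - 7.4 = 3.4143 dB (link closes)

3.4143 dB


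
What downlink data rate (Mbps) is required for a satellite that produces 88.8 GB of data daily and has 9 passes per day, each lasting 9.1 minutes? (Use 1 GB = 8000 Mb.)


total contact time = 9 * 9.1 * 60 = 4914.0000 s
data = 88.8 GB = 710400.0000 Mb
rate = 710400.0000 / 4914.0000 = 144.5665 Mbps

144.5665 Mbps


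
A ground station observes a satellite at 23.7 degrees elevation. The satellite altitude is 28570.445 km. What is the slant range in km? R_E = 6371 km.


h = 28570.445 km, el = 23.7 deg
d = -R_E*sin(el) + sqrt((R_E*sin(el))^2 + 2*R_E*h + h^2)
d = -6371.0000*sin(0.413643) + sqrt((6371.0000*0.4019478)^2 + 2*6371.0000*28570.445 + 28570.445^2)
d = 31890.2093 km

31890.2093 km


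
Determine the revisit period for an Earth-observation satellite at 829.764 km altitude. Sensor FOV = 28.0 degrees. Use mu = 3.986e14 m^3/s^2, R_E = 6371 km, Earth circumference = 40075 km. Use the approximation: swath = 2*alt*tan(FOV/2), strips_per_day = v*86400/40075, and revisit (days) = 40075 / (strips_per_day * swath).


swath = 2*829.764*tan(0.2443461) = 413.7668 km
v = sqrt(mu/r) = 7440.1100 m/s = 7.4401 km/s
strips/day = v*86400/40075 = 7.4401*86400/40075 = 16.0406
coverage/day = strips * swath = 16.0406 * 413.7668 = 6637.0519 km
revisit = 40075 / 6637.0519 = 6.0381 days

6.0381 days


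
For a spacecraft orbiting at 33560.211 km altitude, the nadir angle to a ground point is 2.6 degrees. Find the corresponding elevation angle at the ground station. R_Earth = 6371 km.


r = R_E + alt = 39931.2110 km
Law of sines in the satellite / Earth-center / ground-point triangle:
  sin(nadir)/R_E = sin(90 + el)/r  =>  cos(el) = (r/R_E)*sin(nadir)
cos(el) = (39931.2110 / 6371.0000) * sin(2.6 deg) = 0.2843194
el = arccos(0.2843194) = 73.4818 deg
(Earth-central angle = 90 - nadir - el = 13.9182 deg)

73.4818 degrees


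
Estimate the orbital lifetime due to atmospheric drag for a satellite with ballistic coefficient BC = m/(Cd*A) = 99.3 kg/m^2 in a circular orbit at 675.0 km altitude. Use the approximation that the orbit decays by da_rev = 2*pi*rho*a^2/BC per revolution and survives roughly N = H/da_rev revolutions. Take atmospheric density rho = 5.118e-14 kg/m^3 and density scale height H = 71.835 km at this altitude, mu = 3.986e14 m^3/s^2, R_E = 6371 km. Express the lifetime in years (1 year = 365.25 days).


a = R_E + alt = 7046.0000 km = 7.046e+06 m
da_rev = 2*pi*rho*a^2/BC = 2*pi*5.118e-14*(7.046e+06)^2/99.3 = 0.160774134 m per revolution
N = H/da_rev = 71835.0000 m / 0.160774134 m = 446806.9470 revolutions
P = 2*pi*sqrt(a^3/mu) = 5886.0667 s
lifetime = N*P = 446806.9470 * 5886.0667 = 2.6299355e+09 s = 30439.0682 days
years = 30439.0682 / 365.25 = 83.3376 years

83.3376 years


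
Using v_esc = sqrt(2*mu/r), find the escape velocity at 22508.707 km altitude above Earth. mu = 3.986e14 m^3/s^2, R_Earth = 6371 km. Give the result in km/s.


r = 6371.0 + 22508.707 = 28879.7070 km = 2.8879707e+07 m
v_esc = sqrt(2*mu/r) = sqrt(2*3.986e14 / 2.8879707e+07)
v_esc = 5253.9659 m/s = 5.2540 km/s

5.2540 km/s


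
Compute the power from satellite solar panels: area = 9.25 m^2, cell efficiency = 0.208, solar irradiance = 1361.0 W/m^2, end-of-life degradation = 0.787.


P = area * eta * S * degradation
P = 9.25 * 0.208 * 1361.0 * 0.787
P = 2060.8099 W

2060.8099 W


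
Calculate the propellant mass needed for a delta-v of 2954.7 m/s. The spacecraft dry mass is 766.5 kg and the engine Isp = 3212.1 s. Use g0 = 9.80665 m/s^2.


ve = Isp * g0 = 3212.1 * 9.80665 = 31499.940465 m/s
mass ratio = exp(dv/ve) = exp(2954.7/31499.940465) = 1.09834025
m_prop = m_dry * (mr - 1) = 766.5 * (1.09834025 - 1)
m_prop = 75.3778 kg

75.3778 kg


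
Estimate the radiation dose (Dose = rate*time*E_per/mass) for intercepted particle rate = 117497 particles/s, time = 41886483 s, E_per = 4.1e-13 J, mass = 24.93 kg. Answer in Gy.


Total energy deposited = rate * time * E_per
  = 117497 * 41886483 * 4.1e-13 = 2.0178 J
Dose = E_total / mass = 2.0178 / 24.93
Dose = 0.08093982 Gy

0.0809 Gy


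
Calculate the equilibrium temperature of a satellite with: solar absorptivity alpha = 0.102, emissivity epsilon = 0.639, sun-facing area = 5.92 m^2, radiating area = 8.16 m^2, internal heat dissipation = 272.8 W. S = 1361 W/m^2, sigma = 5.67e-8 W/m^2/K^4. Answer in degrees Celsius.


Numerator = alpha*S*A_sun + Q_int = 0.102*1361*5.92 + 272.8 = 1094.6262 W
Denominator = eps*sigma*A_rad = 0.639*5.67e-8*8.16 = 2.9564741e-07 W/K^4
T^4 = 3.702472e+09 K^4
T = 246.6738 K = -26.4762 C

-26.4762 degrees Celsius


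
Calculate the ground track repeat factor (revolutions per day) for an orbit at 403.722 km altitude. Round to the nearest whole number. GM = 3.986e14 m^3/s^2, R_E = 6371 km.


r = 6.774722e+06 m
T = 2*pi*sqrt(r^3/mu) = 5549.4308 s = 92.4905 min
revs/day = 1440 / 92.4905 = 15.5692
Rounded: 16 revolutions per day

16 revolutions per day


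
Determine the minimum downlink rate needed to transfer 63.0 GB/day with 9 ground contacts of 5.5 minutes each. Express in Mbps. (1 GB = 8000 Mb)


total contact time = 9 * 5.5 * 60 = 2970.0000 s
data = 63.0 GB = 504000.0000 Mb
rate = 504000.0000 / 2970.0000 = 169.6970 Mbps

169.6970 Mbps


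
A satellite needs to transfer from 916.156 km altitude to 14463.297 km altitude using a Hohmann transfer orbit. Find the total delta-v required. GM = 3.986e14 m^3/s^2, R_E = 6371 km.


r1 = 7287.1560 km = 7.287156e+06 m
r2 = 20834.2970 km = 2.0834297e+07 m
dv1 = sqrt(mu/r1)*(sqrt(2*r2/(r1+r2)) - 1) = 1606.8735 m/s
dv2 = sqrt(mu/r2)*(1 - sqrt(2*r1/(r1+r2))) = 1225.1370 m/s
total dv = |dv1| + |dv2| = 1606.8735 + 1225.1370 = 2832.0105 m/s = 2.8320 km/s

2.8320 km/s


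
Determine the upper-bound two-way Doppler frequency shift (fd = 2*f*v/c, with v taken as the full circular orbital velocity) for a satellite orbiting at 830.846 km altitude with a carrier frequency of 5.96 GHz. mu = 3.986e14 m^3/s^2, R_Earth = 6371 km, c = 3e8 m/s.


r = 7.201846e+06 m
v = sqrt(mu/r) = 7439.5511 m/s (worst-case radial velocity)
f = 5.96 GHz = 5.96e+09 Hz
fd = 2*f*v/c = 2*5.96e+09*7439.5511/3.0e+08
fd = 295598.1643 Hz

295598.1643 Hz
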